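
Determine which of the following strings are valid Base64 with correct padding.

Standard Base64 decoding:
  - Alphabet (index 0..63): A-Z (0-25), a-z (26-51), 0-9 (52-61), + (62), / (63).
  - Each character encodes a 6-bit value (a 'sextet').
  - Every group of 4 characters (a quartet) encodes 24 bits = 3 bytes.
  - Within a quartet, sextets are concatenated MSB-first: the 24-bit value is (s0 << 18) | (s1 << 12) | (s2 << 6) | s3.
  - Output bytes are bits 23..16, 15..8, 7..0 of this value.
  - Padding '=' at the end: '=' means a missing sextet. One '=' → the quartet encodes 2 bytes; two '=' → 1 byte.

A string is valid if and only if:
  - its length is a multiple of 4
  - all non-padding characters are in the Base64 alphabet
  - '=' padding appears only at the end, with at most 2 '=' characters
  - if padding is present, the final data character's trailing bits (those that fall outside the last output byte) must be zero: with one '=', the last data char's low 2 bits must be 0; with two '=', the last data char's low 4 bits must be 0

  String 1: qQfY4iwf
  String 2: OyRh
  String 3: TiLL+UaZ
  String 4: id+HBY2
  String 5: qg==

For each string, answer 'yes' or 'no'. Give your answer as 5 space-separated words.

String 1: 'qQfY4iwf' → valid
String 2: 'OyRh' → valid
String 3: 'TiLL+UaZ' → valid
String 4: 'id+HBY2' → invalid (len=7 not mult of 4)
String 5: 'qg==' → valid

Answer: yes yes yes no yes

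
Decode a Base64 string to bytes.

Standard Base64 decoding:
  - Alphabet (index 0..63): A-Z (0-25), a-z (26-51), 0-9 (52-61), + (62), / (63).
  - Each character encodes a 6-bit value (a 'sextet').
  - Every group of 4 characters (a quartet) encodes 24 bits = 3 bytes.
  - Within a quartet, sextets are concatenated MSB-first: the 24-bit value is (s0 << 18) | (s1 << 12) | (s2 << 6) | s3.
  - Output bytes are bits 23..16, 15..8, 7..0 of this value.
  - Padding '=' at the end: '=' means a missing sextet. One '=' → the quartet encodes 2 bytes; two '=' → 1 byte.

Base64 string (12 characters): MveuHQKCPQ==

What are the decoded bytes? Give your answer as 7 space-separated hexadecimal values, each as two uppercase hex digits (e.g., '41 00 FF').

Answer: 32 F7 AE 1D 02 82 3D

Derivation:
After char 0 ('M'=12): chars_in_quartet=1 acc=0xC bytes_emitted=0
After char 1 ('v'=47): chars_in_quartet=2 acc=0x32F bytes_emitted=0
After char 2 ('e'=30): chars_in_quartet=3 acc=0xCBDE bytes_emitted=0
After char 3 ('u'=46): chars_in_quartet=4 acc=0x32F7AE -> emit 32 F7 AE, reset; bytes_emitted=3
After char 4 ('H'=7): chars_in_quartet=1 acc=0x7 bytes_emitted=3
After char 5 ('Q'=16): chars_in_quartet=2 acc=0x1D0 bytes_emitted=3
After char 6 ('K'=10): chars_in_quartet=3 acc=0x740A bytes_emitted=3
After char 7 ('C'=2): chars_in_quartet=4 acc=0x1D0282 -> emit 1D 02 82, reset; bytes_emitted=6
After char 8 ('P'=15): chars_in_quartet=1 acc=0xF bytes_emitted=6
After char 9 ('Q'=16): chars_in_quartet=2 acc=0x3D0 bytes_emitted=6
Padding '==': partial quartet acc=0x3D0 -> emit 3D; bytes_emitted=7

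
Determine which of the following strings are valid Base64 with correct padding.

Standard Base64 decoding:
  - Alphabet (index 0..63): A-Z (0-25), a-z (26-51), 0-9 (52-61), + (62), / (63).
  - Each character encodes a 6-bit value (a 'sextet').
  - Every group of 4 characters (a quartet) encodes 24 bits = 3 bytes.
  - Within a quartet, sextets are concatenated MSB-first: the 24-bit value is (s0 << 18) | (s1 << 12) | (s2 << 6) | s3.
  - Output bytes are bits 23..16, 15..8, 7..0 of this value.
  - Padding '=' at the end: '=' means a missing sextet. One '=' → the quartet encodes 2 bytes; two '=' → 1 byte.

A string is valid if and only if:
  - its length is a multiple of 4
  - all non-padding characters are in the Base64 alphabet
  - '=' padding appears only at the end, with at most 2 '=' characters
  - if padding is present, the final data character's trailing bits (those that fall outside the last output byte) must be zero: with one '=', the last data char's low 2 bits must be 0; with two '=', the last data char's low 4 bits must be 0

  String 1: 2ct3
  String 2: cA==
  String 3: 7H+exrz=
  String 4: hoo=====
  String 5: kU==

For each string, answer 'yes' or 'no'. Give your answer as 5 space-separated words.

String 1: '2ct3' → valid
String 2: 'cA==' → valid
String 3: '7H+exrz=' → invalid (bad trailing bits)
String 4: 'hoo=====' → invalid (5 pad chars (max 2))
String 5: 'kU==' → invalid (bad trailing bits)

Answer: yes yes no no no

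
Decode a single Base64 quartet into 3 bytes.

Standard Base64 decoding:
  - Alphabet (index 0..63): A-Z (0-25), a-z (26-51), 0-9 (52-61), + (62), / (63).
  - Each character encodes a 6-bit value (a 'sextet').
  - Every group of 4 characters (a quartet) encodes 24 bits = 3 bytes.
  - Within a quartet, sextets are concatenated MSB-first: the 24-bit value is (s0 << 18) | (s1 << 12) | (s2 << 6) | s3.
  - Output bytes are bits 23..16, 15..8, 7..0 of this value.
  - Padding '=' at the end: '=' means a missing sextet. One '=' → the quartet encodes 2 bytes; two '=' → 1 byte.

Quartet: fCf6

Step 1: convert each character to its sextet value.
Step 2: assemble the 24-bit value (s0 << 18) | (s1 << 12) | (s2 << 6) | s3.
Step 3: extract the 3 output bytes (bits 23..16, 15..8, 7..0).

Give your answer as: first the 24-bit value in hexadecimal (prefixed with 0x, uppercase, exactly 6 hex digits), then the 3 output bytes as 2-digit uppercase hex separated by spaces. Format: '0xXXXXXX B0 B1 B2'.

Sextets: f=31, C=2, f=31, 6=58
24-bit: (31<<18) | (2<<12) | (31<<6) | 58
      = 0x7C0000 | 0x002000 | 0x0007C0 | 0x00003A
      = 0x7C27FA
Bytes: (v>>16)&0xFF=7C, (v>>8)&0xFF=27, v&0xFF=FA

Answer: 0x7C27FA 7C 27 FA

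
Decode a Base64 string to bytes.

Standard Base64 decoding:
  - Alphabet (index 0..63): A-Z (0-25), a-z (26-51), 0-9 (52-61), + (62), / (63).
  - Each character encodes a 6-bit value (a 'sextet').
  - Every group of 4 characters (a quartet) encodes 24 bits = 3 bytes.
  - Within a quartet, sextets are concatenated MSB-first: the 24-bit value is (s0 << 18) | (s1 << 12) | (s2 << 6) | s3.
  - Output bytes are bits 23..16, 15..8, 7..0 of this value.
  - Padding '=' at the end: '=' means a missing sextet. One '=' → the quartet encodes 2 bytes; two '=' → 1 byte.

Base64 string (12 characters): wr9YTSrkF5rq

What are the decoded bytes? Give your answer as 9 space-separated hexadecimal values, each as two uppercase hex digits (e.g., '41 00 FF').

Answer: C2 BF 58 4D 2A E4 17 9A EA

Derivation:
After char 0 ('w'=48): chars_in_quartet=1 acc=0x30 bytes_emitted=0
After char 1 ('r'=43): chars_in_quartet=2 acc=0xC2B bytes_emitted=0
After char 2 ('9'=61): chars_in_quartet=3 acc=0x30AFD bytes_emitted=0
After char 3 ('Y'=24): chars_in_quartet=4 acc=0xC2BF58 -> emit C2 BF 58, reset; bytes_emitted=3
After char 4 ('T'=19): chars_in_quartet=1 acc=0x13 bytes_emitted=3
After char 5 ('S'=18): chars_in_quartet=2 acc=0x4D2 bytes_emitted=3
After char 6 ('r'=43): chars_in_quartet=3 acc=0x134AB bytes_emitted=3
After char 7 ('k'=36): chars_in_quartet=4 acc=0x4D2AE4 -> emit 4D 2A E4, reset; bytes_emitted=6
After char 8 ('F'=5): chars_in_quartet=1 acc=0x5 bytes_emitted=6
After char 9 ('5'=57): chars_in_quartet=2 acc=0x179 bytes_emitted=6
After char 10 ('r'=43): chars_in_quartet=3 acc=0x5E6B bytes_emitted=6
After char 11 ('q'=42): chars_in_quartet=4 acc=0x179AEA -> emit 17 9A EA, reset; bytes_emitted=9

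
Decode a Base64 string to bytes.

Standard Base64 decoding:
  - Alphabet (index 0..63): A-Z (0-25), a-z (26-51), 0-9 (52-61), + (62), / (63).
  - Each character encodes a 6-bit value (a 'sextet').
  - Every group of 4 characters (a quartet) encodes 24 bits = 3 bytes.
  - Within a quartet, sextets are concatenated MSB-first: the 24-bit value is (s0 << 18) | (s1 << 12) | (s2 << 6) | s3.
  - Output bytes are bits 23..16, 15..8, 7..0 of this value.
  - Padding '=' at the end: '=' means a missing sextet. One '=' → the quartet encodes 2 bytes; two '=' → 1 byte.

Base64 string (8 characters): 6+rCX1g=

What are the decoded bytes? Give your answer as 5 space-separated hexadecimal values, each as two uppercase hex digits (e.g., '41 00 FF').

After char 0 ('6'=58): chars_in_quartet=1 acc=0x3A bytes_emitted=0
After char 1 ('+'=62): chars_in_quartet=2 acc=0xEBE bytes_emitted=0
After char 2 ('r'=43): chars_in_quartet=3 acc=0x3AFAB bytes_emitted=0
After char 3 ('C'=2): chars_in_quartet=4 acc=0xEBEAC2 -> emit EB EA C2, reset; bytes_emitted=3
After char 4 ('X'=23): chars_in_quartet=1 acc=0x17 bytes_emitted=3
After char 5 ('1'=53): chars_in_quartet=2 acc=0x5F5 bytes_emitted=3
After char 6 ('g'=32): chars_in_quartet=3 acc=0x17D60 bytes_emitted=3
Padding '=': partial quartet acc=0x17D60 -> emit 5F 58; bytes_emitted=5

Answer: EB EA C2 5F 58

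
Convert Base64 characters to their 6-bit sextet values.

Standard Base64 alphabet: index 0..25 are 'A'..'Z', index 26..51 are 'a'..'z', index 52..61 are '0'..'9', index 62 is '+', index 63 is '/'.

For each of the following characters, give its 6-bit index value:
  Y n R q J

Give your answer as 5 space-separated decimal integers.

Answer: 24 39 17 42 9

Derivation:
'Y': A..Z range, ord('Y') − ord('A') = 24
'n': a..z range, 26 + ord('n') − ord('a') = 39
'R': A..Z range, ord('R') − ord('A') = 17
'q': a..z range, 26 + ord('q') − ord('a') = 42
'J': A..Z range, ord('J') − ord('A') = 9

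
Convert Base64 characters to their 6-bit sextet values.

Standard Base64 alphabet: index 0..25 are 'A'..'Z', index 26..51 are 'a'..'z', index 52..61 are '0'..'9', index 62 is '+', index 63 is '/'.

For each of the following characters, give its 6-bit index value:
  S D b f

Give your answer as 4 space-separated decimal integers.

'S': A..Z range, ord('S') − ord('A') = 18
'D': A..Z range, ord('D') − ord('A') = 3
'b': a..z range, 26 + ord('b') − ord('a') = 27
'f': a..z range, 26 + ord('f') − ord('a') = 31

Answer: 18 3 27 31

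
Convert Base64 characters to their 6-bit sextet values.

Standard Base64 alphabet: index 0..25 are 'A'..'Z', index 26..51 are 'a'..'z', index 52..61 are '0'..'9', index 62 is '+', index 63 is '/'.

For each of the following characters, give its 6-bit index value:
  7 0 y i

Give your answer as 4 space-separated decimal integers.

'7': 0..9 range, 52 + ord('7') − ord('0') = 59
'0': 0..9 range, 52 + ord('0') − ord('0') = 52
'y': a..z range, 26 + ord('y') − ord('a') = 50
'i': a..z range, 26 + ord('i') − ord('a') = 34

Answer: 59 52 50 34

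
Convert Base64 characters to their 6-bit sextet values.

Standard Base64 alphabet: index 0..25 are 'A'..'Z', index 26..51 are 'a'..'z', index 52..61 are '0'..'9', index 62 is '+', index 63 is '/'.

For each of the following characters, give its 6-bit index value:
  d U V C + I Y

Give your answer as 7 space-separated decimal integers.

Answer: 29 20 21 2 62 8 24

Derivation:
'd': a..z range, 26 + ord('d') − ord('a') = 29
'U': A..Z range, ord('U') − ord('A') = 20
'V': A..Z range, ord('V') − ord('A') = 21
'C': A..Z range, ord('C') − ord('A') = 2
'+': index 62
'I': A..Z range, ord('I') − ord('A') = 8
'Y': A..Z range, ord('Y') − ord('A') = 24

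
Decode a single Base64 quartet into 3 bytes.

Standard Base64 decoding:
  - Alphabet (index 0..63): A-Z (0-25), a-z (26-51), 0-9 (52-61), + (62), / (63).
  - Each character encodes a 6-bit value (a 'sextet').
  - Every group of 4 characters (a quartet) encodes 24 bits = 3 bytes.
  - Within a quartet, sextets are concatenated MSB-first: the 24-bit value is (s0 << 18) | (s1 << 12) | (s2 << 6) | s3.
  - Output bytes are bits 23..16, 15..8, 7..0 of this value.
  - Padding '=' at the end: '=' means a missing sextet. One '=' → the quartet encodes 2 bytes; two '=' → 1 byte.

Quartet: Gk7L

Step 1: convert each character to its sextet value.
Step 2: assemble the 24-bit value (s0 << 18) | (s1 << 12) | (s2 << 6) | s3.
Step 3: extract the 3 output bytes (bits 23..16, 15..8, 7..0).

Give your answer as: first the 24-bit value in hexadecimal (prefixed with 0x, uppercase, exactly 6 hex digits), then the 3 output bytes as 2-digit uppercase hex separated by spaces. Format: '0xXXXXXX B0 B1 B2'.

Answer: 0x1A4ECB 1A 4E CB

Derivation:
Sextets: G=6, k=36, 7=59, L=11
24-bit: (6<<18) | (36<<12) | (59<<6) | 11
      = 0x180000 | 0x024000 | 0x000EC0 | 0x00000B
      = 0x1A4ECB
Bytes: (v>>16)&0xFF=1A, (v>>8)&0xFF=4E, v&0xFF=CB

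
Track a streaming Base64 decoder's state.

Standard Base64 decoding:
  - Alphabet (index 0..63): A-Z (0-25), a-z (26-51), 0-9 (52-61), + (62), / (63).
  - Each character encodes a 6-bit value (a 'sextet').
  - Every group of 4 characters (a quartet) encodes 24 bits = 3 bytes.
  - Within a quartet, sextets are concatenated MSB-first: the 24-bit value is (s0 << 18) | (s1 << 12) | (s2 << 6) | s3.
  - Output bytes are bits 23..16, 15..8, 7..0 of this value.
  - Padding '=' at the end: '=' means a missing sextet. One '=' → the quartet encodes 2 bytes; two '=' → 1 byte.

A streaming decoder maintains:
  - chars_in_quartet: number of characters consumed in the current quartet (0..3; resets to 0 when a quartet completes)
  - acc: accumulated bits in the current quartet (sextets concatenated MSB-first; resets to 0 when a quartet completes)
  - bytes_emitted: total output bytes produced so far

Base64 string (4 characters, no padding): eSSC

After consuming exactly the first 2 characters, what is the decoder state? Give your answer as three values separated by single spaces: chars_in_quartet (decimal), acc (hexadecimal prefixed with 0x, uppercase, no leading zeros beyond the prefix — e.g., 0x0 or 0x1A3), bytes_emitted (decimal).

After char 0 ('e'=30): chars_in_quartet=1 acc=0x1E bytes_emitted=0
After char 1 ('S'=18): chars_in_quartet=2 acc=0x792 bytes_emitted=0

Answer: 2 0x792 0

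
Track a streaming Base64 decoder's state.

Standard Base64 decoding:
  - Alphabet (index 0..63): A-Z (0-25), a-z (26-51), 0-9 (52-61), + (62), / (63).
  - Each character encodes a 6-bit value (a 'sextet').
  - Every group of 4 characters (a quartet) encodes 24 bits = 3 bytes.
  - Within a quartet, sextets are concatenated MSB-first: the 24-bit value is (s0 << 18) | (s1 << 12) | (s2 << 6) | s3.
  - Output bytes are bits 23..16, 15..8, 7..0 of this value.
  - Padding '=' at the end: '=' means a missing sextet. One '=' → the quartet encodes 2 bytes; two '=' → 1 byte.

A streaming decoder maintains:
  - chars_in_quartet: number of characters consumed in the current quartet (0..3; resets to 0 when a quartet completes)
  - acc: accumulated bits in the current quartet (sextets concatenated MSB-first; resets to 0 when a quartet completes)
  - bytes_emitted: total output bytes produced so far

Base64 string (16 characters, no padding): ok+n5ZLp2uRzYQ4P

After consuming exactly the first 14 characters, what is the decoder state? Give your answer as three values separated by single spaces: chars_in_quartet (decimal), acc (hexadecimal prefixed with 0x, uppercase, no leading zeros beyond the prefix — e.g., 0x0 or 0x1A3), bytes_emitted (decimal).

After char 0 ('o'=40): chars_in_quartet=1 acc=0x28 bytes_emitted=0
After char 1 ('k'=36): chars_in_quartet=2 acc=0xA24 bytes_emitted=0
After char 2 ('+'=62): chars_in_quartet=3 acc=0x2893E bytes_emitted=0
After char 3 ('n'=39): chars_in_quartet=4 acc=0xA24FA7 -> emit A2 4F A7, reset; bytes_emitted=3
After char 4 ('5'=57): chars_in_quartet=1 acc=0x39 bytes_emitted=3
After char 5 ('Z'=25): chars_in_quartet=2 acc=0xE59 bytes_emitted=3
After char 6 ('L'=11): chars_in_quartet=3 acc=0x3964B bytes_emitted=3
After char 7 ('p'=41): chars_in_quartet=4 acc=0xE592E9 -> emit E5 92 E9, reset; bytes_emitted=6
After char 8 ('2'=54): chars_in_quartet=1 acc=0x36 bytes_emitted=6
After char 9 ('u'=46): chars_in_quartet=2 acc=0xDAE bytes_emitted=6
After char 10 ('R'=17): chars_in_quartet=3 acc=0x36B91 bytes_emitted=6
After char 11 ('z'=51): chars_in_quartet=4 acc=0xDAE473 -> emit DA E4 73, reset; bytes_emitted=9
After char 12 ('Y'=24): chars_in_quartet=1 acc=0x18 bytes_emitted=9
After char 13 ('Q'=16): chars_in_quartet=2 acc=0x610 bytes_emitted=9

Answer: 2 0x610 9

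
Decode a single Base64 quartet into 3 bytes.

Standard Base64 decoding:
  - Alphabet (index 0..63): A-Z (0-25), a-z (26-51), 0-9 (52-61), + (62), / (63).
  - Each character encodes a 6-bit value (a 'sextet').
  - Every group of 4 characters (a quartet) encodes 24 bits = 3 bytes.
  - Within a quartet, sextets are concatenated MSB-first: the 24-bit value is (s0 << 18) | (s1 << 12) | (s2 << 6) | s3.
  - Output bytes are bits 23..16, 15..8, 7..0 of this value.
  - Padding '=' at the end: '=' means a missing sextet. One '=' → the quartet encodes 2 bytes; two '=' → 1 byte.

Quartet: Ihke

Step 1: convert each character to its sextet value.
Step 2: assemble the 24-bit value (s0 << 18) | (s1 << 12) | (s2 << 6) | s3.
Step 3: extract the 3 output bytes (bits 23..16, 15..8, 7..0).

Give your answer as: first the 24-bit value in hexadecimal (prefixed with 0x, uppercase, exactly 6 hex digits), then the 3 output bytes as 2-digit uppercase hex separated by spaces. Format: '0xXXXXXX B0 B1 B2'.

Sextets: I=8, h=33, k=36, e=30
24-bit: (8<<18) | (33<<12) | (36<<6) | 30
      = 0x200000 | 0x021000 | 0x000900 | 0x00001E
      = 0x22191E
Bytes: (v>>16)&0xFF=22, (v>>8)&0xFF=19, v&0xFF=1E

Answer: 0x22191E 22 19 1E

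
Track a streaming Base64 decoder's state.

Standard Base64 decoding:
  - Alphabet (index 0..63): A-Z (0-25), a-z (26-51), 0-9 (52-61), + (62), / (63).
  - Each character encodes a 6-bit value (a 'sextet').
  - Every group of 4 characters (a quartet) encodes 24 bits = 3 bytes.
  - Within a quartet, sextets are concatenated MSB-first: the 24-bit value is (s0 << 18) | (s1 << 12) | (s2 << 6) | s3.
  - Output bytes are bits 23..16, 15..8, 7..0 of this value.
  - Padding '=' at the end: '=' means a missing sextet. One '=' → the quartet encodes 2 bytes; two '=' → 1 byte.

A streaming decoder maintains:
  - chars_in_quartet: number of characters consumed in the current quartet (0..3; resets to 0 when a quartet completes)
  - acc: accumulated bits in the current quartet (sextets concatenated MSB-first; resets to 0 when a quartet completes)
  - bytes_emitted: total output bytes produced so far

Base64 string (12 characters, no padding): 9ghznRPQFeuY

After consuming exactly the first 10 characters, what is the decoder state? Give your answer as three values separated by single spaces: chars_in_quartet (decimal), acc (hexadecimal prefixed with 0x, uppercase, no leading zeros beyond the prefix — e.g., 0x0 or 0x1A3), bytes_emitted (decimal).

Answer: 2 0x15E 6

Derivation:
After char 0 ('9'=61): chars_in_quartet=1 acc=0x3D bytes_emitted=0
After char 1 ('g'=32): chars_in_quartet=2 acc=0xF60 bytes_emitted=0
After char 2 ('h'=33): chars_in_quartet=3 acc=0x3D821 bytes_emitted=0
After char 3 ('z'=51): chars_in_quartet=4 acc=0xF60873 -> emit F6 08 73, reset; bytes_emitted=3
After char 4 ('n'=39): chars_in_quartet=1 acc=0x27 bytes_emitted=3
After char 5 ('R'=17): chars_in_quartet=2 acc=0x9D1 bytes_emitted=3
After char 6 ('P'=15): chars_in_quartet=3 acc=0x2744F bytes_emitted=3
After char 7 ('Q'=16): chars_in_quartet=4 acc=0x9D13D0 -> emit 9D 13 D0, reset; bytes_emitted=6
After char 8 ('F'=5): chars_in_quartet=1 acc=0x5 bytes_emitted=6
After char 9 ('e'=30): chars_in_quartet=2 acc=0x15E bytes_emitted=6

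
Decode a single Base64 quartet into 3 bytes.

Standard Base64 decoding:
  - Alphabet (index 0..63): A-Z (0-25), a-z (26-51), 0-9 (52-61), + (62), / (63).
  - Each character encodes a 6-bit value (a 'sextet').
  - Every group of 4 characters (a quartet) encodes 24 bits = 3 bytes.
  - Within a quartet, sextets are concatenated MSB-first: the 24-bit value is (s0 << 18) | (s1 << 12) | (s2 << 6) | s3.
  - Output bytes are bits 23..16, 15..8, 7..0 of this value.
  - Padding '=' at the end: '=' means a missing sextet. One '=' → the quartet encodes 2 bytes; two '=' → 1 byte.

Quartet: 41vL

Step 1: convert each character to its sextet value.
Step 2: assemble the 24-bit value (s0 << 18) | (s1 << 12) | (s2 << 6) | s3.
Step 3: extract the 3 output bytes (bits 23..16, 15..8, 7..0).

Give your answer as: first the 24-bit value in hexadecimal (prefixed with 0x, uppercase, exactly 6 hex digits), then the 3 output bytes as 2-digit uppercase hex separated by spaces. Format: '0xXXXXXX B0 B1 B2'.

Answer: 0xE35BCB E3 5B CB

Derivation:
Sextets: 4=56, 1=53, v=47, L=11
24-bit: (56<<18) | (53<<12) | (47<<6) | 11
      = 0xE00000 | 0x035000 | 0x000BC0 | 0x00000B
      = 0xE35BCB
Bytes: (v>>16)&0xFF=E3, (v>>8)&0xFF=5B, v&0xFF=CB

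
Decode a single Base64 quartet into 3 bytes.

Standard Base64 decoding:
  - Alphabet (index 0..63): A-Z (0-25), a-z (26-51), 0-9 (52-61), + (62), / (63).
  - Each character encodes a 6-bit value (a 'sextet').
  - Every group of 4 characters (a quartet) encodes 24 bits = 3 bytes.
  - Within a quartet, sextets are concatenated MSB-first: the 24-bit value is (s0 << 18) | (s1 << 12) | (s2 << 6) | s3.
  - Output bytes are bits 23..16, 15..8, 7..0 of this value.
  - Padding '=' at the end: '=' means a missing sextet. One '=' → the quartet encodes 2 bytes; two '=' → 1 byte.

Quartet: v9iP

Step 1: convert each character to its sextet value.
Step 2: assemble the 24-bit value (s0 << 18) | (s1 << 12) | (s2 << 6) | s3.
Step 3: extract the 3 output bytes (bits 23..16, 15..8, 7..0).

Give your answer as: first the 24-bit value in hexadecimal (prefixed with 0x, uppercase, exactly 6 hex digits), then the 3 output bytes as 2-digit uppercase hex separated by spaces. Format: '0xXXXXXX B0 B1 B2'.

Answer: 0xBFD88F BF D8 8F

Derivation:
Sextets: v=47, 9=61, i=34, P=15
24-bit: (47<<18) | (61<<12) | (34<<6) | 15
      = 0xBC0000 | 0x03D000 | 0x000880 | 0x00000F
      = 0xBFD88F
Bytes: (v>>16)&0xFF=BF, (v>>8)&0xFF=D8, v&0xFF=8F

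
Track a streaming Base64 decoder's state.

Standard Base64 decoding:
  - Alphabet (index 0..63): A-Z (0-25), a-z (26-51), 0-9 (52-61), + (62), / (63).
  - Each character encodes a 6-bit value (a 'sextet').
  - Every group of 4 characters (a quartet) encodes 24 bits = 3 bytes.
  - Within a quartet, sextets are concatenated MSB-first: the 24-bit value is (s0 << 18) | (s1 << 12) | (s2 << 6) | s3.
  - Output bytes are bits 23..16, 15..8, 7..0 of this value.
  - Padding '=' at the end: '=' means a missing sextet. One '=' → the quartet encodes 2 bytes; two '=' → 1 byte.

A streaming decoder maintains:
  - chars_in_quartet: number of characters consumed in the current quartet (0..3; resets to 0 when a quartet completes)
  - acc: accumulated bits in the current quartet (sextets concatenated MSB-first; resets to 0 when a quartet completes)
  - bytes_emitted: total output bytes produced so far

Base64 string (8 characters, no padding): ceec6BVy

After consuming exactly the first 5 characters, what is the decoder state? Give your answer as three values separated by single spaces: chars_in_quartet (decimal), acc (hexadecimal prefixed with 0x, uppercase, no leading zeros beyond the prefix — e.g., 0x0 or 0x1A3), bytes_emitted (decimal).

Answer: 1 0x3A 3

Derivation:
After char 0 ('c'=28): chars_in_quartet=1 acc=0x1C bytes_emitted=0
After char 1 ('e'=30): chars_in_quartet=2 acc=0x71E bytes_emitted=0
After char 2 ('e'=30): chars_in_quartet=3 acc=0x1C79E bytes_emitted=0
After char 3 ('c'=28): chars_in_quartet=4 acc=0x71E79C -> emit 71 E7 9C, reset; bytes_emitted=3
After char 4 ('6'=58): chars_in_quartet=1 acc=0x3A bytes_emitted=3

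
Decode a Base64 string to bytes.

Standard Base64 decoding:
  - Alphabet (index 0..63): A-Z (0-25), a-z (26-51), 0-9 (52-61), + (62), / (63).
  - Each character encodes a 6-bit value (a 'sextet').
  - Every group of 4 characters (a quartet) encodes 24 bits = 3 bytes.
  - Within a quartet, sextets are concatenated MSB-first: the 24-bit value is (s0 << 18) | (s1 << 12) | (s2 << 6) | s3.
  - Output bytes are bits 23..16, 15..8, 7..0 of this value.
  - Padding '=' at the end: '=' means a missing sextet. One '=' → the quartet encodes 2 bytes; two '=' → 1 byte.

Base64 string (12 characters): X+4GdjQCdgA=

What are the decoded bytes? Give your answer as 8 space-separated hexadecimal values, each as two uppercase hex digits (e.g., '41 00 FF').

After char 0 ('X'=23): chars_in_quartet=1 acc=0x17 bytes_emitted=0
After char 1 ('+'=62): chars_in_quartet=2 acc=0x5FE bytes_emitted=0
After char 2 ('4'=56): chars_in_quartet=3 acc=0x17FB8 bytes_emitted=0
After char 3 ('G'=6): chars_in_quartet=4 acc=0x5FEE06 -> emit 5F EE 06, reset; bytes_emitted=3
After char 4 ('d'=29): chars_in_quartet=1 acc=0x1D bytes_emitted=3
After char 5 ('j'=35): chars_in_quartet=2 acc=0x763 bytes_emitted=3
After char 6 ('Q'=16): chars_in_quartet=3 acc=0x1D8D0 bytes_emitted=3
After char 7 ('C'=2): chars_in_quartet=4 acc=0x763402 -> emit 76 34 02, reset; bytes_emitted=6
After char 8 ('d'=29): chars_in_quartet=1 acc=0x1D bytes_emitted=6
After char 9 ('g'=32): chars_in_quartet=2 acc=0x760 bytes_emitted=6
After char 10 ('A'=0): chars_in_quartet=3 acc=0x1D800 bytes_emitted=6
Padding '=': partial quartet acc=0x1D800 -> emit 76 00; bytes_emitted=8

Answer: 5F EE 06 76 34 02 76 00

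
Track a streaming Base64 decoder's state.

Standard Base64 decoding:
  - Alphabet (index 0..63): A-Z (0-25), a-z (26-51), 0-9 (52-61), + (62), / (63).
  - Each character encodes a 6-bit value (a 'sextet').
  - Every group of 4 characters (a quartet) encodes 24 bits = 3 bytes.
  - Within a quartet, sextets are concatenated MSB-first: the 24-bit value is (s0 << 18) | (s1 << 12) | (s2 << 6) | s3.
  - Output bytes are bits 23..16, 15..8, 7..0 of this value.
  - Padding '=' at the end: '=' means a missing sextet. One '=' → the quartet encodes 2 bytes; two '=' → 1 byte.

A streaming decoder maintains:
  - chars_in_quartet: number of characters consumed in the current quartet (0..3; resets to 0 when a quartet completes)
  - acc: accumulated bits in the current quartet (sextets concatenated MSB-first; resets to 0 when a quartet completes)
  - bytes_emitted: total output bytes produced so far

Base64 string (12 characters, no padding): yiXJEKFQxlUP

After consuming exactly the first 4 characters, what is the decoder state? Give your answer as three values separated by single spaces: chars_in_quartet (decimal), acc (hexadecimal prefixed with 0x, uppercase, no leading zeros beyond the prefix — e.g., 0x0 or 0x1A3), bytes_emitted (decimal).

Answer: 0 0x0 3

Derivation:
After char 0 ('y'=50): chars_in_quartet=1 acc=0x32 bytes_emitted=0
After char 1 ('i'=34): chars_in_quartet=2 acc=0xCA2 bytes_emitted=0
After char 2 ('X'=23): chars_in_quartet=3 acc=0x32897 bytes_emitted=0
After char 3 ('J'=9): chars_in_quartet=4 acc=0xCA25C9 -> emit CA 25 C9, reset; bytes_emitted=3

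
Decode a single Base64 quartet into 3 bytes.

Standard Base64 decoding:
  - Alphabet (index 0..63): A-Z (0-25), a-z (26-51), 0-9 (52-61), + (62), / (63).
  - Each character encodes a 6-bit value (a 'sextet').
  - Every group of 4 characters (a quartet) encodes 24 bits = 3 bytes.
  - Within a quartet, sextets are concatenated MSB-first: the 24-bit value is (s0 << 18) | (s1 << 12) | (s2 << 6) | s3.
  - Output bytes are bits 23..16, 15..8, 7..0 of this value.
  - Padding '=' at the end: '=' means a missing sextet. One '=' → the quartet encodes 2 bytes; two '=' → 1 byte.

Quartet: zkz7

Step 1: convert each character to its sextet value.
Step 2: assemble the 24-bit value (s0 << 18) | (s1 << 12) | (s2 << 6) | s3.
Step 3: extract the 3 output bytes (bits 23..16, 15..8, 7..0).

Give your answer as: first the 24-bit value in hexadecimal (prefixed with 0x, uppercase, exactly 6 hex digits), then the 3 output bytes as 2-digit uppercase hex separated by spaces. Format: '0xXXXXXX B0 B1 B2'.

Answer: 0xCE4CFB CE 4C FB

Derivation:
Sextets: z=51, k=36, z=51, 7=59
24-bit: (51<<18) | (36<<12) | (51<<6) | 59
      = 0xCC0000 | 0x024000 | 0x000CC0 | 0x00003B
      = 0xCE4CFB
Bytes: (v>>16)&0xFF=CE, (v>>8)&0xFF=4C, v&0xFF=FB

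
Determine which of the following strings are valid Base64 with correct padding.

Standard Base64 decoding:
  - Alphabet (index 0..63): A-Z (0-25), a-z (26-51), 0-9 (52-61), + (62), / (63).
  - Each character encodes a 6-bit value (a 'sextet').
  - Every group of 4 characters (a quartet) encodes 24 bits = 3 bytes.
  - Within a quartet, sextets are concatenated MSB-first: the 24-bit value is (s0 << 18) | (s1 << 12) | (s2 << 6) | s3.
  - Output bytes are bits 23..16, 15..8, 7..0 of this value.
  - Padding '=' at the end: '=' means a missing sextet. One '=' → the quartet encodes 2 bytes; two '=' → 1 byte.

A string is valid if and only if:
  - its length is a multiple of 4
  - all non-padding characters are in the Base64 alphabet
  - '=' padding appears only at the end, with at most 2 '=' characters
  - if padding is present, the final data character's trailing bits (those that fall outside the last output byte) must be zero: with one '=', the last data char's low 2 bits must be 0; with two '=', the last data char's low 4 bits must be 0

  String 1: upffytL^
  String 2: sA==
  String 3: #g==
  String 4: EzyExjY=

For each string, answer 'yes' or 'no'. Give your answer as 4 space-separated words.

Answer: no yes no yes

Derivation:
String 1: 'upffytL^' → invalid (bad char(s): ['^'])
String 2: 'sA==' → valid
String 3: '#g==' → invalid (bad char(s): ['#'])
String 4: 'EzyExjY=' → valid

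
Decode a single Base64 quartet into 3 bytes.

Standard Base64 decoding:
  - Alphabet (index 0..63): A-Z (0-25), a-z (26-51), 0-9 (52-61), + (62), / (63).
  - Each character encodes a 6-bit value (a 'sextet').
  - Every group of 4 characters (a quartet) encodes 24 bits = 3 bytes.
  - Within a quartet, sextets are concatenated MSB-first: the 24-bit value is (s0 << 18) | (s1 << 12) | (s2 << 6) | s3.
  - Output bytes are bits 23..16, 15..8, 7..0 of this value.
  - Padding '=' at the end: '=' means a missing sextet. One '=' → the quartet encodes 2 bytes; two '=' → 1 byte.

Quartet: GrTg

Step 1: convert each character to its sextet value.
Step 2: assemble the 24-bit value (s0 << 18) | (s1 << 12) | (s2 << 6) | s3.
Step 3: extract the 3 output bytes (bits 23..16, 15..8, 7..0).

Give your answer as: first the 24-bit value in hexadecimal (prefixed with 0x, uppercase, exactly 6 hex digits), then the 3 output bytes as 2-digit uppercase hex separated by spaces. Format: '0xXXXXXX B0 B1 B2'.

Answer: 0x1AB4E0 1A B4 E0

Derivation:
Sextets: G=6, r=43, T=19, g=32
24-bit: (6<<18) | (43<<12) | (19<<6) | 32
      = 0x180000 | 0x02B000 | 0x0004C0 | 0x000020
      = 0x1AB4E0
Bytes: (v>>16)&0xFF=1A, (v>>8)&0xFF=B4, v&0xFF=E0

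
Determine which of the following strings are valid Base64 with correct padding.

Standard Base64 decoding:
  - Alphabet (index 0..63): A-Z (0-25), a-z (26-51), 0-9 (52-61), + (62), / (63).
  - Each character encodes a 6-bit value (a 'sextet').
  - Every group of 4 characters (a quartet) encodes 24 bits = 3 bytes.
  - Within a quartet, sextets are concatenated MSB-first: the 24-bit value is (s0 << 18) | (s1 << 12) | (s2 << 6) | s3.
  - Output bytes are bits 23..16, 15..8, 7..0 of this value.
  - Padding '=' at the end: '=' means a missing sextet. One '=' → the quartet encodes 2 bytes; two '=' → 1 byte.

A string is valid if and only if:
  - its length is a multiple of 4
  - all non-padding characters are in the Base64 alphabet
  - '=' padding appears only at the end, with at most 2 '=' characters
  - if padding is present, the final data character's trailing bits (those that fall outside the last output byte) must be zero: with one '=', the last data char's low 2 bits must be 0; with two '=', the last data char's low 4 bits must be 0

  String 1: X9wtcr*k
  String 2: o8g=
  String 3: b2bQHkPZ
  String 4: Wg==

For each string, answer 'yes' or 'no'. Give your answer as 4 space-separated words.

String 1: 'X9wtcr*k' → invalid (bad char(s): ['*'])
String 2: 'o8g=' → valid
String 3: 'b2bQHkPZ' → valid
String 4: 'Wg==' → valid

Answer: no yes yes yes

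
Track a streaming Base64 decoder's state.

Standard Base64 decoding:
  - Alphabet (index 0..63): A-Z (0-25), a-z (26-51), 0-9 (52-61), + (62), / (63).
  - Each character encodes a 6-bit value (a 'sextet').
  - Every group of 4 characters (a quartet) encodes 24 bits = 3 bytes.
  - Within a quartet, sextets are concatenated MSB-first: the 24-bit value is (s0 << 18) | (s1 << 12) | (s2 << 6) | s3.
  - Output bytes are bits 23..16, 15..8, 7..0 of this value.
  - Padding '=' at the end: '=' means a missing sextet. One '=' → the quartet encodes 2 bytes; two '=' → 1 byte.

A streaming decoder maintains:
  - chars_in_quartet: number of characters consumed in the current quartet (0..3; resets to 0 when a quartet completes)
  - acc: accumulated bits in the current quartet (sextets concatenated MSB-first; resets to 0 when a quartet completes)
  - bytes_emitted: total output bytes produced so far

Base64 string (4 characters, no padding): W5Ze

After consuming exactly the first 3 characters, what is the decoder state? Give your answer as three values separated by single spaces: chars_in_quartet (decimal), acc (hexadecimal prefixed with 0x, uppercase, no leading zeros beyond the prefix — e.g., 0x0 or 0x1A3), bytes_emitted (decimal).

Answer: 3 0x16E59 0

Derivation:
After char 0 ('W'=22): chars_in_quartet=1 acc=0x16 bytes_emitted=0
After char 1 ('5'=57): chars_in_quartet=2 acc=0x5B9 bytes_emitted=0
After char 2 ('Z'=25): chars_in_quartet=3 acc=0x16E59 bytes_emitted=0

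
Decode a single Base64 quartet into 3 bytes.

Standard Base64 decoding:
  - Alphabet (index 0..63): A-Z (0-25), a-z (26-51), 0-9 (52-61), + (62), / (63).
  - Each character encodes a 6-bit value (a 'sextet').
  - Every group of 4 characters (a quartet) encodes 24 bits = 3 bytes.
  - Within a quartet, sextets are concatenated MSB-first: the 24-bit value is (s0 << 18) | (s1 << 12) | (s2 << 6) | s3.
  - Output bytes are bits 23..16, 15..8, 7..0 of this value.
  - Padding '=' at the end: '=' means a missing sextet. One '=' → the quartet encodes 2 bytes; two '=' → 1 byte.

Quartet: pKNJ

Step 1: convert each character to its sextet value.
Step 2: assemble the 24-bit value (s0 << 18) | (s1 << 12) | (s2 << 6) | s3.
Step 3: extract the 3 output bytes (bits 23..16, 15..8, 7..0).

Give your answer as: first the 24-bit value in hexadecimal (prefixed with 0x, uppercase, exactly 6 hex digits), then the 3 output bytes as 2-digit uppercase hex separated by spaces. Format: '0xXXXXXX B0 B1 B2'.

Sextets: p=41, K=10, N=13, J=9
24-bit: (41<<18) | (10<<12) | (13<<6) | 9
      = 0xA40000 | 0x00A000 | 0x000340 | 0x000009
      = 0xA4A349
Bytes: (v>>16)&0xFF=A4, (v>>8)&0xFF=A3, v&0xFF=49

Answer: 0xA4A349 A4 A3 49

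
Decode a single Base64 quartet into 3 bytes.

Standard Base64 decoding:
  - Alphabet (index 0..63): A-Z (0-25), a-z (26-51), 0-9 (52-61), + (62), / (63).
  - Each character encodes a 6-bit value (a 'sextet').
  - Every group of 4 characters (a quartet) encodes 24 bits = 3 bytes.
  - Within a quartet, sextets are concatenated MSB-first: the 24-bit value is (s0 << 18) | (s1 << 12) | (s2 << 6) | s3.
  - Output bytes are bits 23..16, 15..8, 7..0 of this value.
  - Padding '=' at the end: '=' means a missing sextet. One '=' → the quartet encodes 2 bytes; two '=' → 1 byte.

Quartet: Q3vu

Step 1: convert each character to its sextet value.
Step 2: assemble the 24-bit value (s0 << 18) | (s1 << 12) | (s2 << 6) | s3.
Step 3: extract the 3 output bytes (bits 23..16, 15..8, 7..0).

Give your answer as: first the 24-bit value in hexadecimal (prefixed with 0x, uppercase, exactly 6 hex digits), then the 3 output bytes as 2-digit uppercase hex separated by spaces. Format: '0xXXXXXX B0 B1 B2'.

Sextets: Q=16, 3=55, v=47, u=46
24-bit: (16<<18) | (55<<12) | (47<<6) | 46
      = 0x400000 | 0x037000 | 0x000BC0 | 0x00002E
      = 0x437BEE
Bytes: (v>>16)&0xFF=43, (v>>8)&0xFF=7B, v&0xFF=EE

Answer: 0x437BEE 43 7B EE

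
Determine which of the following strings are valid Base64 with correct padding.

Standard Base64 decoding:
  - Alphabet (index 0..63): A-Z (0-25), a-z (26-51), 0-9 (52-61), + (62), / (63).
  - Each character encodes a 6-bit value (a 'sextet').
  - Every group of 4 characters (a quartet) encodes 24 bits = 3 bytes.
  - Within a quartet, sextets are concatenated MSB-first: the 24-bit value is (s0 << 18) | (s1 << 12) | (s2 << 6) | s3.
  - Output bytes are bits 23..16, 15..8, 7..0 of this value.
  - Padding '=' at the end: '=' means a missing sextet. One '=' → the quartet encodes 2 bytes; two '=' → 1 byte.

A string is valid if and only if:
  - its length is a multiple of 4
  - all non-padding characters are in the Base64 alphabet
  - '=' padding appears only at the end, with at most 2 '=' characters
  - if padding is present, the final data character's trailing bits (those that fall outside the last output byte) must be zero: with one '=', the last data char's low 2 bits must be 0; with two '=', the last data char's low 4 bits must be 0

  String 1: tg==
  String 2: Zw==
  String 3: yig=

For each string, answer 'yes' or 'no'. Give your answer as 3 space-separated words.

String 1: 'tg==' → valid
String 2: 'Zw==' → valid
String 3: 'yig=' → valid

Answer: yes yes yes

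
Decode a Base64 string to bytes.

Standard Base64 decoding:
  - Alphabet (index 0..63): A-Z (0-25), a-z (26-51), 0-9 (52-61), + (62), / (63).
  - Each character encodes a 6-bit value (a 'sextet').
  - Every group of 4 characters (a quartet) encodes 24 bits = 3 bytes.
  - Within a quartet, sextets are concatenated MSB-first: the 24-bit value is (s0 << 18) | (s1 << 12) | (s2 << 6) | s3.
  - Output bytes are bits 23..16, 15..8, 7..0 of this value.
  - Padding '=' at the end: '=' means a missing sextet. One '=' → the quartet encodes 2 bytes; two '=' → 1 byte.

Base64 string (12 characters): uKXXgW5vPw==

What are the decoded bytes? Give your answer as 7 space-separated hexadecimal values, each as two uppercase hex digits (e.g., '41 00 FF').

Answer: B8 A5 D7 81 6E 6F 3F

Derivation:
After char 0 ('u'=46): chars_in_quartet=1 acc=0x2E bytes_emitted=0
After char 1 ('K'=10): chars_in_quartet=2 acc=0xB8A bytes_emitted=0
After char 2 ('X'=23): chars_in_quartet=3 acc=0x2E297 bytes_emitted=0
After char 3 ('X'=23): chars_in_quartet=4 acc=0xB8A5D7 -> emit B8 A5 D7, reset; bytes_emitted=3
After char 4 ('g'=32): chars_in_quartet=1 acc=0x20 bytes_emitted=3
After char 5 ('W'=22): chars_in_quartet=2 acc=0x816 bytes_emitted=3
After char 6 ('5'=57): chars_in_quartet=3 acc=0x205B9 bytes_emitted=3
After char 7 ('v'=47): chars_in_quartet=4 acc=0x816E6F -> emit 81 6E 6F, reset; bytes_emitted=6
After char 8 ('P'=15): chars_in_quartet=1 acc=0xF bytes_emitted=6
After char 9 ('w'=48): chars_in_quartet=2 acc=0x3F0 bytes_emitted=6
Padding '==': partial quartet acc=0x3F0 -> emit 3F; bytes_emitted=7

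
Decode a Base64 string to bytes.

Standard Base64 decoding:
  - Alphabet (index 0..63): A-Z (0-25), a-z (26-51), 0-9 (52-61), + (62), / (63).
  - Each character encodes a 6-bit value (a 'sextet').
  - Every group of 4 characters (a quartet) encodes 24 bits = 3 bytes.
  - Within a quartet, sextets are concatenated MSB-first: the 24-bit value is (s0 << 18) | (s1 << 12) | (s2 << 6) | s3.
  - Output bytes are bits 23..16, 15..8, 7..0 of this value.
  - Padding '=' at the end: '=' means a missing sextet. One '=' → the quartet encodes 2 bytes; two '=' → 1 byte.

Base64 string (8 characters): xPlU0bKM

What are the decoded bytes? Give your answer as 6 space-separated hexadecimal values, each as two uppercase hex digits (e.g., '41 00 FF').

After char 0 ('x'=49): chars_in_quartet=1 acc=0x31 bytes_emitted=0
After char 1 ('P'=15): chars_in_quartet=2 acc=0xC4F bytes_emitted=0
After char 2 ('l'=37): chars_in_quartet=3 acc=0x313E5 bytes_emitted=0
After char 3 ('U'=20): chars_in_quartet=4 acc=0xC4F954 -> emit C4 F9 54, reset; bytes_emitted=3
After char 4 ('0'=52): chars_in_quartet=1 acc=0x34 bytes_emitted=3
After char 5 ('b'=27): chars_in_quartet=2 acc=0xD1B bytes_emitted=3
After char 6 ('K'=10): chars_in_quartet=3 acc=0x346CA bytes_emitted=3
After char 7 ('M'=12): chars_in_quartet=4 acc=0xD1B28C -> emit D1 B2 8C, reset; bytes_emitted=6

Answer: C4 F9 54 D1 B2 8C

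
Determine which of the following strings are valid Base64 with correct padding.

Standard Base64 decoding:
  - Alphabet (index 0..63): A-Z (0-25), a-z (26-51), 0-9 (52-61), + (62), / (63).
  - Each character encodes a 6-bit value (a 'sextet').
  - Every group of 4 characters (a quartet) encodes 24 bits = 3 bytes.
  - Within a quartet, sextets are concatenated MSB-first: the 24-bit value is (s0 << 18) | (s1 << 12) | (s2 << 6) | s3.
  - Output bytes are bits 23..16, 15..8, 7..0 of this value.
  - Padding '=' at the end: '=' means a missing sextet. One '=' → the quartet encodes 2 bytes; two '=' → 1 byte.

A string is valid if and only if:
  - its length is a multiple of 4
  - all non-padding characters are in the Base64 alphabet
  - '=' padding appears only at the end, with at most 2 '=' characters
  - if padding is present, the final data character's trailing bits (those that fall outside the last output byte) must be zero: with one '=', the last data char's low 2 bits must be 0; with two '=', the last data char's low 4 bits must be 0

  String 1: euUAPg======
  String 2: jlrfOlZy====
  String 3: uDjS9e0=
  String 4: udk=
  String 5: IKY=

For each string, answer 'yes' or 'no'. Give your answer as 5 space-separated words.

String 1: 'euUAPg======' → invalid (6 pad chars (max 2))
String 2: 'jlrfOlZy====' → invalid (4 pad chars (max 2))
String 3: 'uDjS9e0=' → valid
String 4: 'udk=' → valid
String 5: 'IKY=' → valid

Answer: no no yes yes yes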